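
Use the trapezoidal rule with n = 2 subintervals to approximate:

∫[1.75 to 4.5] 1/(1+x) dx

f(x) = 1/(1+x)
a = 1.75, b = 4.5, n = 2
h = (b - a)/n = 1.375000

Trapezoidal rule: (h/2)[f(x₀) + 2f(x₁) + 2f(x₂) + ... + f(xₙ)]

x_0 = 1.7500, f(x_0) = 0.363636, coefficient = 1
x_1 = 3.1250, f(x_1) = 0.242424, coefficient = 2
x_2 = 4.5000, f(x_2) = 0.181818, coefficient = 1

I ≈ (1.375000/2) × 1.030303 = 0.708333
Exact value: 0.693147
Error: 0.015186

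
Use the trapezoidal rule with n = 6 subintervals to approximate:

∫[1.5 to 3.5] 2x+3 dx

f(x) = 2x+3
a = 1.5, b = 3.5, n = 6
h = (b - a)/n = 0.333333

Trapezoidal rule: (h/2)[f(x₀) + 2f(x₁) + 2f(x₂) + ... + f(xₙ)]

x_0 = 1.5000, f(x_0) = 6.000000, coefficient = 1
x_1 = 1.8333, f(x_1) = 6.666667, coefficient = 2
x_2 = 2.1667, f(x_2) = 7.333333, coefficient = 2
x_3 = 2.5000, f(x_3) = 8.000000, coefficient = 2
x_4 = 2.8333, f(x_4) = 8.666667, coefficient = 2
x_5 = 3.1667, f(x_5) = 9.333333, coefficient = 2
x_6 = 3.5000, f(x_6) = 10.000000, coefficient = 1

I ≈ (0.333333/2) × 96.000000 = 16.000000
Exact value: 16.000000
Error: 0.000000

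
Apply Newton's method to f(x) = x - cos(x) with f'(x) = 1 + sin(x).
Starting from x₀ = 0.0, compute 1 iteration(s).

f(x) = x - cos(x)
f'(x) = 1 + sin(x)
x₀ = 0.0

Newton-Raphson formula: x_{n+1} = x_n - f(x_n)/f'(x_n)

Iteration 1:
  f(0.000000) = -1.000000
  f'(0.000000) = 1.000000
  x_1 = 0.000000 - (-1.000000)/1.000000 = 1.000000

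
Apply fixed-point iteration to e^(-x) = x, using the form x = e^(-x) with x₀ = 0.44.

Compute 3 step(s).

Equation: e^(-x) = x
Fixed-point form: x = e^(-x)
x₀ = 0.44

x_1 = g(0.440000) = 0.644036
x_2 = g(0.644036) = 0.525168
x_3 = g(0.525168) = 0.591456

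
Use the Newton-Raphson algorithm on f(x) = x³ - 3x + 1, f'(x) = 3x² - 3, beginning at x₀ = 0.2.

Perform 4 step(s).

f(x) = x³ - 3x + 1
f'(x) = 3x² - 3
x₀ = 0.2

Newton-Raphson formula: x_{n+1} = x_n - f(x_n)/f'(x_n)

Iteration 1:
  f(0.200000) = 0.408000
  f'(0.200000) = -2.880000
  x_1 = 0.200000 - 0.408000/(-2.880000) = 0.341667
Iteration 2:
  f(0.341667) = 0.014885
  f'(0.341667) = -2.649792
  x_2 = 0.341667 - 0.014885/(-2.649792) = 0.347284
Iteration 3:
  f(0.347284) = 0.000033
  f'(0.347284) = -2.638181
  x_3 = 0.347284 - 0.000033/(-2.638181) = 0.347296
Iteration 4:
  f(0.347296) = 0.000000
  f'(0.347296) = -2.638156
  x_4 = 0.347296 - 0.000000/(-2.638156) = 0.347296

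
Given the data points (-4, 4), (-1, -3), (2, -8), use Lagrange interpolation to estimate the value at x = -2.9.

Lagrange interpolation formula:
P(x) = Σ yᵢ × Lᵢ(x)
where Lᵢ(x) = Π_{j≠i} (x - xⱼ)/(xᵢ - xⱼ)

L_0(-2.9) = (-2.9 - (-1))/(-4 - (-1)) × (-2.9 - 2)/(-4 - 2) = 0.517222
L_1(-2.9) = (-2.9 - (-4))/(-1 - (-4)) × (-2.9 - 2)/(-1 - 2) = 0.598889
L_2(-2.9) = (-2.9 - (-4))/(2 - (-4)) × (-2.9 - (-1))/(2 - (-1)) = -0.116111

P(-2.9) = 4×L_0(-2.9) + (-3)×L_1(-2.9) + (-8)×L_2(-2.9)
P(-2.9) = 1.201111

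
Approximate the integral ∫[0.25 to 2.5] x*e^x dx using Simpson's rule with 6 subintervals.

f(x) = x*e^x
a = 0.25, b = 2.5, n = 6
h = (b - a)/n = 0.375000

Simpson's rule: (h/3)[f(x₀) + 4f(x₁) + 2f(x₂) + ... + f(xₙ)]

x_0 = 0.2500, f(x_0) = 0.321006, coefficient = 1
x_1 = 0.6250, f(x_1) = 1.167654, coefficient = 4
x_2 = 1.0000, f(x_2) = 2.718282, coefficient = 2
x_3 = 1.3750, f(x_3) = 5.438230, coefficient = 4
x_4 = 1.7500, f(x_4) = 10.070555, coefficient = 2
x_5 = 2.1250, f(x_5) = 17.792407, coefficient = 4
x_6 = 2.5000, f(x_6) = 30.456235, coefficient = 1

I ≈ (0.375000/3) × 153.948080 = 19.243510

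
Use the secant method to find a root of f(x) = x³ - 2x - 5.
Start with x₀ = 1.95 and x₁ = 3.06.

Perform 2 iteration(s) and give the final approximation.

f(x) = x³ - 2x - 5
x₀ = 1.95, x₁ = 3.06

Secant formula: x_{n+1} = x_n - f(x_n)(x_n - x_{n-1})/(f(x_n) - f(x_{n-1}))

Iteration 1:
  f(1.950000) = -1.485125
  f(3.060000) = 17.532616
  x_2 = 3.060000 - 17.532616×(3.060000 - 1.950000)/(17.532616 - (-1.485125))
       = 2.036682
Iteration 2:
  f(3.060000) = 17.532616
  f(2.036682) = -0.625061
  x_3 = 2.036682 - (-0.625061)×(2.036682 - 3.060000)/(-0.625061 - 17.532616)
       = 2.071908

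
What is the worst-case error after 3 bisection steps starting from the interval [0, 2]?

Bisection error bound: |error| ≤ (b-a)/2^n
|error| ≤ (2 - 0)/2^3 = 2/2^3
|error| ≤ 0.2500000000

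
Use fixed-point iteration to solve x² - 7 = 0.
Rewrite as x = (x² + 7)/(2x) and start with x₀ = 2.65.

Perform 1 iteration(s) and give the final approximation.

Equation: x² - 7 = 0
Fixed-point form: x = (x² + 7)/(2x)
x₀ = 2.65

x_1 = g(2.650000) = 2.645755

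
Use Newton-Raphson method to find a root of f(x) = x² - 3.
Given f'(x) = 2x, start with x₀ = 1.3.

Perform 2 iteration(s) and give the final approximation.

f(x) = x² - 3
f'(x) = 2x
x₀ = 1.3

Newton-Raphson formula: x_{n+1} = x_n - f(x_n)/f'(x_n)

Iteration 1:
  f(1.300000) = -1.310000
  f'(1.300000) = 2.600000
  x_1 = 1.300000 - (-1.310000)/2.600000 = 1.803846
Iteration 2:
  f(1.803846) = 0.253861
  f'(1.803846) = 3.607692
  x_2 = 1.803846 - 0.253861/3.607692 = 1.733480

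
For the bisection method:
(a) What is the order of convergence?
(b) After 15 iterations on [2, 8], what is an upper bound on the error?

(a) Bisection has linear (order 1) convergence; the error is halved each step.

(b) Error bound = (b-a)/2^n = (8 - 2)/2^{15}
    = 6/2^{15}

(a) 1 (linear); (b) error ≤ 1.83e-04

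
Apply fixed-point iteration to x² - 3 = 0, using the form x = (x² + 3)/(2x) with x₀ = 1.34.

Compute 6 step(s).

Equation: x² - 3 = 0
Fixed-point form: x = (x² + 3)/(2x)
x₀ = 1.34

x_1 = g(1.340000) = 1.789403
x_2 = g(1.789403) = 1.732970
x_3 = g(1.732970) = 1.732051
x_4 = g(1.732051) = 1.732051
x_5 = g(1.732051) = 1.732051
x_6 = g(1.732051) = 1.732051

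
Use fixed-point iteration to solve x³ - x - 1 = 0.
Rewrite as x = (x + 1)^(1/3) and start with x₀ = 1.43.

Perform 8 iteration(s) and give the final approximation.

Equation: x³ - x - 1 = 0
Fixed-point form: x = (x + 1)^(1/3)
x₀ = 1.43

x_1 = g(1.430000) = 1.344421
x_2 = g(1.344421) = 1.328450
x_3 = g(1.328450) = 1.325426
x_4 = g(1.325426) = 1.324853
x_5 = g(1.324853) = 1.324744
x_6 = g(1.324744) = 1.324723
x_7 = g(1.324723) = 1.324719
x_8 = g(1.324719) = 1.324718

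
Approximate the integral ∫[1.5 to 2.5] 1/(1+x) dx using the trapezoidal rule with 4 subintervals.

f(x) = 1/(1+x)
a = 1.5, b = 2.5, n = 4
h = (b - a)/n = 0.250000

Trapezoidal rule: (h/2)[f(x₀) + 2f(x₁) + 2f(x₂) + ... + f(xₙ)]

x_0 = 1.5000, f(x_0) = 0.400000, coefficient = 1
x_1 = 1.7500, f(x_1) = 0.363636, coefficient = 2
x_2 = 2.0000, f(x_2) = 0.333333, coefficient = 2
x_3 = 2.2500, f(x_3) = 0.307692, coefficient = 2
x_4 = 2.5000, f(x_4) = 0.285714, coefficient = 1

I ≈ (0.250000/2) × 2.695038 = 0.336880
Exact value: 0.336472
Error: 0.000408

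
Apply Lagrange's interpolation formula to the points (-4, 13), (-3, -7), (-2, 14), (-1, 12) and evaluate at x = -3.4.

Lagrange interpolation formula:
P(x) = Σ yᵢ × Lᵢ(x)
where Lᵢ(x) = Π_{j≠i} (x - xⱼ)/(xᵢ - xⱼ)

L_0(-3.4) = (-3.4 - (-3))/(-4 - (-3)) × (-3.4 - (-2))/(-4 - (-2)) × (-3.4 - (-1))/(-4 - (-1)) = 0.224000
L_1(-3.4) = (-3.4 - (-4))/(-3 - (-4)) × (-3.4 - (-2))/(-3 - (-2)) × (-3.4 - (-1))/(-3 - (-1)) = 1.008000
L_2(-3.4) = (-3.4 - (-4))/(-2 - (-4)) × (-3.4 - (-3))/(-2 - (-3)) × (-3.4 - (-1))/(-2 - (-1)) = -0.288000
L_3(-3.4) = (-3.4 - (-4))/(-1 - (-4)) × (-3.4 - (-3))/(-1 - (-3)) × (-3.4 - (-2))/(-1 - (-2)) = 0.056000

P(-3.4) = 13×L_0(-3.4) + (-7)×L_1(-3.4) + 14×L_2(-3.4) + 12×L_3(-3.4)
P(-3.4) = -7.504000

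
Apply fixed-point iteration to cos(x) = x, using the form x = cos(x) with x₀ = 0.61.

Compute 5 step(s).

Equation: cos(x) = x
Fixed-point form: x = cos(x)
x₀ = 0.61

x_1 = g(0.610000) = 0.819648
x_2 = g(0.819648) = 0.682479
x_3 = g(0.682479) = 0.776012
x_4 = g(0.776012) = 0.713713
x_5 = g(0.713713) = 0.755937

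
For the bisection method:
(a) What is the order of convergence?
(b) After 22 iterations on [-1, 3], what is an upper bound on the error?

(a) Bisection has linear (order 1) convergence; the error is halved each step.

(b) Error bound = (b-a)/2^n = (3 - (-1))/2^{22}
    = 4/2^{22}

(a) 1 (linear); (b) error ≤ 9.54e-07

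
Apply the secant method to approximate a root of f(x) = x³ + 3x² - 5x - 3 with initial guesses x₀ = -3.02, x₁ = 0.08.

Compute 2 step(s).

f(x) = x³ + 3x² - 5x - 3
x₀ = -3.02, x₁ = 0.08

Secant formula: x_{n+1} = x_n - f(x_n)(x_n - x_{n-1})/(f(x_n) - f(x_{n-1}))

Iteration 1:
  f(-3.020000) = 11.917592
  f(0.080000) = -3.380288
  x_2 = 0.080000 - (-3.380288)×(0.080000 - (-3.020000))/(-3.380288 - 11.917592)
       = -0.604990
Iteration 2:
  f(0.080000) = -3.380288
  f(-0.604990) = 0.901554
  x_3 = -0.604990 - 0.901554×(-0.604990 - 0.080000)/(0.901554 - (-3.380288))
       = -0.460763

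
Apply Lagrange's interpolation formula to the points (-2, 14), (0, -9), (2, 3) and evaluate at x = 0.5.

Lagrange interpolation formula:
P(x) = Σ yᵢ × Lᵢ(x)
where Lᵢ(x) = Π_{j≠i} (x - xⱼ)/(xᵢ - xⱼ)

L_0(0.5) = (0.5 - 0)/(-2 - 0) × (0.5 - 2)/(-2 - 2) = -0.093750
L_1(0.5) = (0.5 - (-2))/(0 - (-2)) × (0.5 - 2)/(0 - 2) = 0.937500
L_2(0.5) = (0.5 - (-2))/(2 - (-2)) × (0.5 - 0)/(2 - 0) = 0.156250

P(0.5) = 14×L_0(0.5) + (-9)×L_1(0.5) + 3×L_2(0.5)
P(0.5) = -9.281250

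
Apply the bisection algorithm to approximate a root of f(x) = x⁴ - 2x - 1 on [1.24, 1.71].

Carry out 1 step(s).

f(x) = x⁴ - 2x - 1
Initial interval: [1.24, 1.71]

Iteration 1:
  c_1 = (1.240000 + 1.710000)/2 = 1.475000
  f(c_1) = f(1.475000) = 0.783344
  f(a) × f(c) < 0, new interval: [1.240000, 1.475000]

After 1 iteration(s), the approximation is c_1 = 1.475000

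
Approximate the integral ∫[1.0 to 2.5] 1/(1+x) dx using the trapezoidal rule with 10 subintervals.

f(x) = 1/(1+x)
a = 1.0, b = 2.5, n = 10
h = (b - a)/n = 0.150000

Trapezoidal rule: (h/2)[f(x₀) + 2f(x₁) + 2f(x₂) + ... + f(xₙ)]

x_0 = 1.0000, f(x_0) = 0.500000, coefficient = 1
x_1 = 1.1500, f(x_1) = 0.465116, coefficient = 2
x_2 = 1.3000, f(x_2) = 0.434783, coefficient = 2
x_3 = 1.4500, f(x_3) = 0.408163, coefficient = 2
x_4 = 1.6000, f(x_4) = 0.384615, coefficient = 2
x_5 = 1.7500, f(x_5) = 0.363636, coefficient = 2
x_6 = 1.9000, f(x_6) = 0.344828, coefficient = 2
x_7 = 2.0500, f(x_7) = 0.327869, coefficient = 2
x_8 = 2.2000, f(x_8) = 0.312500, coefficient = 2
x_9 = 2.3500, f(x_9) = 0.298507, coefficient = 2
x_10 = 2.5000, f(x_10) = 0.285714, coefficient = 1

I ≈ (0.150000/2) × 7.465750 = 0.559931
Exact value: 0.559616
Error: 0.000315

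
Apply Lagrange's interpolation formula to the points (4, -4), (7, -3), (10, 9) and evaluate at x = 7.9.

Lagrange interpolation formula:
P(x) = Σ yᵢ × Lᵢ(x)
where Lᵢ(x) = Π_{j≠i} (x - xⱼ)/(xᵢ - xⱼ)

L_0(7.9) = (7.9 - 7)/(4 - 7) × (7.9 - 10)/(4 - 10) = -0.105000
L_1(7.9) = (7.9 - 4)/(7 - 4) × (7.9 - 10)/(7 - 10) = 0.910000
L_2(7.9) = (7.9 - 4)/(10 - 4) × (7.9 - 7)/(10 - 7) = 0.195000

P(7.9) = (-4)×L_0(7.9) + (-3)×L_1(7.9) + 9×L_2(7.9)
P(7.9) = -0.555000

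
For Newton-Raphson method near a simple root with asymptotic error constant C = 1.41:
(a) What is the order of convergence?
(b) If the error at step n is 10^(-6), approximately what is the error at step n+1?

(a) Newton-Raphson has quadratic (order 2) convergence near simple roots.
    This means |e_{n+1}| ≈ C|e_n|².

(b) With |e_n| = 10^(-6) and C = 1.41:
    |e_{n+1}| ≈ 1.41 × (10^(-6))² = 1.41 × 10^(-12)

(a) 2 (quadratic); (b) |e_{n+1}| ≈ 1.410e-12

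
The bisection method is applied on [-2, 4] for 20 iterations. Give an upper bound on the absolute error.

Bisection error bound: |error| ≤ (b-a)/2^n
|error| ≤ (4 - (-2))/2^20 = 6/2^20
|error| ≤ 0.0000057220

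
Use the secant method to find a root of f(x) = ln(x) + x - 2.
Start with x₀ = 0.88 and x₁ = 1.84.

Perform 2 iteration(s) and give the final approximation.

f(x) = ln(x) + x - 2
x₀ = 0.88, x₁ = 1.84

Secant formula: x_{n+1} = x_n - f(x_n)(x_n - x_{n-1})/(f(x_n) - f(x_{n-1}))

Iteration 1:
  f(0.880000) = -1.247833
  f(1.840000) = 0.449766
  x_2 = 1.840000 - 0.449766×(1.840000 - 0.880000)/(0.449766 - (-1.247833))
       = 1.585656
Iteration 2:
  f(1.840000) = 0.449766
  f(1.585656) = 0.046653
  x_3 = 1.585656 - 0.046653×(1.585656 - 1.840000)/(0.046653 - 0.449766)
       = 1.556219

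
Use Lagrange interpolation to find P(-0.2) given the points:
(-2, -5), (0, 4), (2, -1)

Lagrange interpolation formula:
P(x) = Σ yᵢ × Lᵢ(x)
where Lᵢ(x) = Π_{j≠i} (x - xⱼ)/(xᵢ - xⱼ)

L_0(-0.2) = (-0.2 - 0)/(-2 - 0) × (-0.2 - 2)/(-2 - 2) = 0.055000
L_1(-0.2) = (-0.2 - (-2))/(0 - (-2)) × (-0.2 - 2)/(0 - 2) = 0.990000
L_2(-0.2) = (-0.2 - (-2))/(2 - (-2)) × (-0.2 - 0)/(2 - 0) = -0.045000

P(-0.2) = (-5)×L_0(-0.2) + 4×L_1(-0.2) + (-1)×L_2(-0.2)
P(-0.2) = 3.730000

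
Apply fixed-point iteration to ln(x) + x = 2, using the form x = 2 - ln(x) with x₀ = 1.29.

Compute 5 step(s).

Equation: ln(x) + x = 2
Fixed-point form: x = 2 - ln(x)
x₀ = 1.29

x_1 = g(1.290000) = 1.745358
x_2 = g(1.745358) = 1.443040
x_3 = g(1.443040) = 1.633248
x_4 = g(1.633248) = 1.509430
x_5 = g(1.509430) = 1.588268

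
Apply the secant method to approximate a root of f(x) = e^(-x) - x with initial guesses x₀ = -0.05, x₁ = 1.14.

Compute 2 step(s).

f(x) = e^(-x) - x
x₀ = -0.05, x₁ = 1.14

Secant formula: x_{n+1} = x_n - f(x_n)(x_n - x_{n-1})/(f(x_n) - f(x_{n-1}))

Iteration 1:
  f(-0.050000) = 1.101271
  f(1.140000) = -0.820181
  x_2 = 1.140000 - (-0.820181)×(1.140000 - (-0.050000))/(-0.820181 - 1.101271)
       = 0.632043
Iteration 2:
  f(1.140000) = -0.820181
  f(0.632043) = -0.100538
  x_3 = 0.632043 - (-0.100538)×(0.632043 - 1.140000)/(-0.100538 - (-0.820181))
       = 0.561079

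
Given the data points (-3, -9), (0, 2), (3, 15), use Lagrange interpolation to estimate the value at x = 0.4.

Lagrange interpolation formula:
P(x) = Σ yᵢ × Lᵢ(x)
where Lᵢ(x) = Π_{j≠i} (x - xⱼ)/(xᵢ - xⱼ)

L_0(0.4) = (0.4 - 0)/(-3 - 0) × (0.4 - 3)/(-3 - 3) = -0.057778
L_1(0.4) = (0.4 - (-3))/(0 - (-3)) × (0.4 - 3)/(0 - 3) = 0.982222
L_2(0.4) = (0.4 - (-3))/(3 - (-3)) × (0.4 - 0)/(3 - 0) = 0.075556

P(0.4) = (-9)×L_0(0.4) + 2×L_1(0.4) + 15×L_2(0.4)
P(0.4) = 3.617778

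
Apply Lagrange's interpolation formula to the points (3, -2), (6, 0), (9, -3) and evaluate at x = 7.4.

Lagrange interpolation formula:
P(x) = Σ yᵢ × Lᵢ(x)
where Lᵢ(x) = Π_{j≠i} (x - xⱼ)/(xᵢ - xⱼ)

L_0(7.4) = (7.4 - 6)/(3 - 6) × (7.4 - 9)/(3 - 9) = -0.124444
L_1(7.4) = (7.4 - 3)/(6 - 3) × (7.4 - 9)/(6 - 9) = 0.782222
L_2(7.4) = (7.4 - 3)/(9 - 3) × (7.4 - 6)/(9 - 6) = 0.342222

P(7.4) = (-2)×L_0(7.4) + 0×L_1(7.4) + (-3)×L_2(7.4)
P(7.4) = -0.777778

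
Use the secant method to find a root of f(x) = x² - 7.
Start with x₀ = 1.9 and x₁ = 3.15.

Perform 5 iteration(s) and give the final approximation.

f(x) = x² - 7
x₀ = 1.9, x₁ = 3.15

Secant formula: x_{n+1} = x_n - f(x_n)(x_n - x_{n-1})/(f(x_n) - f(x_{n-1}))

Iteration 1:
  f(1.900000) = -3.390000
  f(3.150000) = 2.922500
  x_2 = 3.150000 - 2.922500×(3.150000 - 1.900000)/(2.922500 - (-3.390000))
       = 2.571287
Iteration 2:
  f(3.150000) = 2.922500
  f(2.571287) = -0.388483
  x_3 = 2.571287 - (-0.388483)×(2.571287 - 3.150000)/(-0.388483 - 2.922500)
       = 2.639188
Iteration 3:
  f(2.571287) = -0.388483
  f(2.639188) = -0.034685
  x_4 = 2.639188 - (-0.034685)×(2.639188 - 2.571287)/(-0.034685 - (-0.388483))
       = 2.645845
Iteration 4:
  f(2.639188) = -0.034685
  f(2.645845) = 0.000496
  x_5 = 2.645845 - 0.000496×(2.645845 - 2.639188)/(0.000496 - (-0.034685))
       = 2.645751
Iteration 5:
  f(2.645845) = 0.000496
  f(2.645751) = -0.000001
  x_6 = 2.645751 - (-0.000001)×(2.645751 - 2.645845)/(-0.000001 - 0.000496)
       = 2.645751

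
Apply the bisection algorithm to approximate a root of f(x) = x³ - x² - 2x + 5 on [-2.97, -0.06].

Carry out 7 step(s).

f(x) = x³ - x² - 2x + 5
Initial interval: [-2.97, -0.06]

Iteration 1:
  c_1 = (-2.970000 + (-0.060000))/2 = -1.515000
  f(c_1) = f(-1.515000) = 2.257509
  f(a) × f(c) < 0, new interval: [-2.970000, -1.515000]
Iteration 2:
  c_2 = (-2.970000 + (-1.515000))/2 = -2.242500
  f(c_2) = f(-2.242500) = -6.820904
  f(a) × f(c) ≥ 0, new interval: [-2.242500, -1.515000]
Iteration 3:
  c_3 = (-2.242500 + (-1.515000))/2 = -1.878750
  f(c_3) = f(-1.878750) = -1.403628
  f(a) × f(c) ≥ 0, new interval: [-1.878750, -1.515000]
Iteration 4:
  c_4 = (-1.878750 + (-1.515000))/2 = -1.696875
  f(c_4) = f(-1.696875) = 0.628409
  f(a) × f(c) < 0, new interval: [-1.878750, -1.696875]
Iteration 5:
  c_5 = (-1.878750 + (-1.696875))/2 = -1.787813
  f(c_5) = f(-1.787813) = -0.334986
  f(a) × f(c) ≥ 0, new interval: [-1.787813, -1.696875]
Iteration 6:
  c_6 = (-1.787813 + (-1.696875))/2 = -1.742344
  f(c_6) = f(-1.742344) = 0.159585
  f(a) × f(c) < 0, new interval: [-1.787813, -1.742344]
Iteration 7:
  c_7 = (-1.787813 + (-1.742344))/2 = -1.765078
  f(c_7) = f(-1.765078) = -0.084447
  f(a) × f(c) ≥ 0, new interval: [-1.765078, -1.742344]

After 7 iteration(s), the approximation is c_7 = -1.765078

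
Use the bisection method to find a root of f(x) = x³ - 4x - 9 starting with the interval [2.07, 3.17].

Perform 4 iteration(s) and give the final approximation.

f(x) = x³ - 4x - 9
Initial interval: [2.07, 3.17]

Iteration 1:
  c_1 = (2.070000 + 3.170000)/2 = 2.620000
  f(c_1) = f(2.620000) = -1.495272
  f(a) × f(c) ≥ 0, new interval: [2.620000, 3.170000]
Iteration 2:
  c_2 = (2.620000 + 3.170000)/2 = 2.895000
  f(c_2) = f(2.895000) = 3.683067
  f(a) × f(c) < 0, new interval: [2.620000, 2.895000]
Iteration 3:
  c_3 = (2.620000 + 2.895000)/2 = 2.757500
  f(c_3) = f(2.757500) = 0.937496
  f(a) × f(c) < 0, new interval: [2.620000, 2.757500]
Iteration 4:
  c_4 = (2.620000 + 2.757500)/2 = 2.688750
  f(c_4) = f(2.688750) = -0.317014
  f(a) × f(c) ≥ 0, new interval: [2.688750, 2.757500]

After 4 iteration(s), the approximation is c_4 = 2.688750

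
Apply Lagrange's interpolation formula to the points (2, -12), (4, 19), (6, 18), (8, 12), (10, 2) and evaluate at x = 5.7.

Lagrange interpolation formula:
P(x) = Σ yᵢ × Lᵢ(x)
where Lᵢ(x) = Π_{j≠i} (x - xⱼ)/(xᵢ - xⱼ)

L_0(5.7) = (5.7 - 4)/(2 - 4) × (5.7 - 6)/(2 - 6) × (5.7 - 8)/(2 - 8) × (5.7 - 10)/(2 - 10) = -0.013135
L_1(5.7) = (5.7 - 2)/(4 - 2) × (5.7 - 6)/(4 - 6) × (5.7 - 8)/(4 - 8) × (5.7 - 10)/(4 - 10) = 0.114353
L_2(5.7) = (5.7 - 2)/(6 - 2) × (5.7 - 4)/(6 - 4) × (5.7 - 8)/(6 - 8) × (5.7 - 10)/(6 - 10) = 0.972002
L_3(5.7) = (5.7 - 2)/(8 - 2) × (5.7 - 4)/(8 - 4) × (5.7 - 6)/(8 - 6) × (5.7 - 10)/(8 - 10) = -0.084522
L_4(5.7) = (5.7 - 2)/(10 - 2) × (5.7 - 4)/(10 - 4) × (5.7 - 6)/(10 - 6) × (5.7 - 8)/(10 - 8) = 0.011302

P(5.7) = (-12)×L_0(5.7) + 19×L_1(5.7) + 18×L_2(5.7) + 12×L_3(5.7) + 2×L_4(5.7)
P(5.7) = 18.834702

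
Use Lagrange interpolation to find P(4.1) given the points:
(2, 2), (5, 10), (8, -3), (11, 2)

Lagrange interpolation formula:
P(x) = Σ yᵢ × Lᵢ(x)
where Lᵢ(x) = Π_{j≠i} (x - xⱼ)/(xᵢ - xⱼ)

L_0(4.1) = (4.1 - 5)/(2 - 5) × (4.1 - 8)/(2 - 8) × (4.1 - 11)/(2 - 11) = 0.149500
L_1(4.1) = (4.1 - 2)/(5 - 2) × (4.1 - 8)/(5 - 8) × (4.1 - 11)/(5 - 11) = 1.046500
L_2(4.1) = (4.1 - 2)/(8 - 2) × (4.1 - 5)/(8 - 5) × (4.1 - 11)/(8 - 11) = -0.241500
L_3(4.1) = (4.1 - 2)/(11 - 2) × (4.1 - 5)/(11 - 5) × (4.1 - 8)/(11 - 8) = 0.045500

P(4.1) = 2×L_0(4.1) + 10×L_1(4.1) + (-3)×L_2(4.1) + 2×L_3(4.1)
P(4.1) = 11.579500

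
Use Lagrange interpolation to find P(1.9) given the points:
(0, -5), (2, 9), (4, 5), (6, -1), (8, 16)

Lagrange interpolation formula:
P(x) = Σ yᵢ × Lᵢ(x)
where Lᵢ(x) = Π_{j≠i} (x - xⱼ)/(xᵢ - xⱼ)

L_0(1.9) = (1.9 - 2)/(0 - 2) × (1.9 - 4)/(0 - 4) × (1.9 - 6)/(0 - 6) × (1.9 - 8)/(0 - 8) = 0.013677
L_1(1.9) = (1.9 - 0)/(2 - 0) × (1.9 - 4)/(2 - 4) × (1.9 - 6)/(2 - 6) × (1.9 - 8)/(2 - 8) = 1.039478
L_2(1.9) = (1.9 - 0)/(4 - 0) × (1.9 - 2)/(4 - 2) × (1.9 - 6)/(4 - 6) × (1.9 - 8)/(4 - 8) = -0.074248
L_3(1.9) = (1.9 - 0)/(6 - 0) × (1.9 - 2)/(6 - 2) × (1.9 - 4)/(6 - 4) × (1.9 - 8)/(6 - 8) = 0.025353
L_4(1.9) = (1.9 - 0)/(8 - 0) × (1.9 - 2)/(8 - 2) × (1.9 - 4)/(8 - 4) × (1.9 - 6)/(8 - 6) = -0.004260

P(1.9) = (-5)×L_0(1.9) + 9×L_1(1.9) + 5×L_2(1.9) + (-1)×L_3(1.9) + 16×L_4(1.9)
P(1.9) = 8.822159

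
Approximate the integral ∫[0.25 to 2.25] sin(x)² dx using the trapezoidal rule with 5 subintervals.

f(x) = sin(x)²
a = 0.25, b = 2.25, n = 5
h = (b - a)/n = 0.400000

Trapezoidal rule: (h/2)[f(x₀) + 2f(x₁) + 2f(x₂) + ... + f(xₙ)]

x_0 = 0.2500, f(x_0) = 0.061209, coefficient = 1
x_1 = 0.6500, f(x_1) = 0.366251, coefficient = 2
x_2 = 1.0500, f(x_2) = 0.752423, coefficient = 2
x_3 = 1.4500, f(x_3) = 0.985479, coefficient = 2
x_4 = 1.8500, f(x_4) = 0.924050, coefficient = 2
x_5 = 2.2500, f(x_5) = 0.605398, coefficient = 1

I ≈ (0.400000/2) × 6.723012 = 1.344602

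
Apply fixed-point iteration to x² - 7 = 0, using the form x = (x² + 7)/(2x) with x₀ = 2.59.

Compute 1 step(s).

Equation: x² - 7 = 0
Fixed-point form: x = (x² + 7)/(2x)
x₀ = 2.59

x_1 = g(2.590000) = 2.646351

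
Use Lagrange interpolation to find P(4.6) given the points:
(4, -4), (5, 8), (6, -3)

Lagrange interpolation formula:
P(x) = Σ yᵢ × Lᵢ(x)
where Lᵢ(x) = Π_{j≠i} (x - xⱼ)/(xᵢ - xⱼ)

L_0(4.6) = (4.6 - 5)/(4 - 5) × (4.6 - 6)/(4 - 6) = 0.280000
L_1(4.6) = (4.6 - 4)/(5 - 4) × (4.6 - 6)/(5 - 6) = 0.840000
L_2(4.6) = (4.6 - 4)/(6 - 4) × (4.6 - 5)/(6 - 5) = -0.120000

P(4.6) = (-4)×L_0(4.6) + 8×L_1(4.6) + (-3)×L_2(4.6)
P(4.6) = 5.960000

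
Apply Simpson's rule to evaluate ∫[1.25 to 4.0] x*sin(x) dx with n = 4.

f(x) = x*sin(x)
a = 1.25, b = 4.0, n = 4
h = (b - a)/n = 0.687500

Simpson's rule: (h/3)[f(x₀) + 4f(x₁) + 2f(x₂) + ... + f(xₙ)]

x_0 = 1.2500, f(x_0) = 1.186231, coefficient = 1
x_1 = 1.9375, f(x_1) = 1.808684, coefficient = 4
x_2 = 2.6250, f(x_2) = 1.296541, coefficient = 2
x_3 = 3.3125, f(x_3) = -0.563379, coefficient = 4
x_4 = 4.0000, f(x_4) = -3.027210, coefficient = 1

I ≈ (0.687500/3) × 5.733324 = 1.313887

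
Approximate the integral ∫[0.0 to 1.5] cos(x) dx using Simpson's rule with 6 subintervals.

f(x) = cos(x)
a = 0.0, b = 1.5, n = 6
h = (b - a)/n = 0.250000

Simpson's rule: (h/3)[f(x₀) + 4f(x₁) + 2f(x₂) + ... + f(xₙ)]

x_0 = 0.0000, f(x_0) = 1.000000, coefficient = 1
x_1 = 0.2500, f(x_1) = 0.968912, coefficient = 4
x_2 = 0.5000, f(x_2) = 0.877583, coefficient = 2
x_3 = 0.7500, f(x_3) = 0.731689, coefficient = 4
x_4 = 1.0000, f(x_4) = 0.540302, coefficient = 2
x_5 = 1.2500, f(x_5) = 0.315322, coefficient = 4
x_6 = 1.5000, f(x_6) = 0.070737, coefficient = 1

I ≈ (0.250000/3) × 11.970202 = 0.997517
Exact value: 0.997495
Error: 0.000022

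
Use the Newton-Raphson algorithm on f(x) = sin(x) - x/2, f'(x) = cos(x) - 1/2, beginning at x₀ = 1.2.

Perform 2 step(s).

f(x) = sin(x) - x/2
f'(x) = cos(x) - 1/2
x₀ = 1.2

Newton-Raphson formula: x_{n+1} = x_n - f(x_n)/f'(x_n)

Iteration 1:
  f(1.200000) = 0.332039
  f'(1.200000) = -0.137642
  x_1 = 1.200000 - 0.332039/(-0.137642) = 3.612334
Iteration 2:
  f(3.612334) = -2.259714
  f'(3.612334) = -1.391232
  x_2 = 3.612334 - (-2.259714)/(-1.391232) = 1.988080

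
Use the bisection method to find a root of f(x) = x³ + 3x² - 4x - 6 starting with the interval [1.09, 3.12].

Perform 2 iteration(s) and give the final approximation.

f(x) = x³ + 3x² - 4x - 6
Initial interval: [1.09, 3.12]

Iteration 1:
  c_1 = (1.090000 + 3.120000)/2 = 2.105000
  f(c_1) = f(2.105000) = 8.200383
  f(a) × f(c) < 0, new interval: [1.090000, 2.105000]
Iteration 2:
  c_2 = (1.090000 + 2.105000)/2 = 1.597500
  f(c_2) = f(1.597500) = -0.657151
  f(a) × f(c) ≥ 0, new interval: [1.597500, 2.105000]

After 2 iteration(s), the approximation is c_2 = 1.597500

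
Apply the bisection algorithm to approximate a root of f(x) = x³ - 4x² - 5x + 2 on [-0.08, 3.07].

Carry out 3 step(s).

f(x) = x³ - 4x² - 5x + 2
Initial interval: [-0.08, 3.07]

Iteration 1:
  c_1 = (-0.080000 + 3.070000)/2 = 1.495000
  f(c_1) = f(1.495000) = -11.073738
  f(a) × f(c) < 0, new interval: [-0.080000, 1.495000]
Iteration 2:
  c_2 = (-0.080000 + 1.495000)/2 = 0.707500
  f(c_2) = f(0.707500) = -3.185581
  f(a) × f(c) < 0, new interval: [-0.080000, 0.707500]
Iteration 3:
  c_3 = (-0.080000 + 0.707500)/2 = 0.313750
  f(c_3) = f(0.313750) = 0.068379
  f(a) × f(c) ≥ 0, new interval: [0.313750, 0.707500]

After 3 iteration(s), the approximation is c_3 = 0.313750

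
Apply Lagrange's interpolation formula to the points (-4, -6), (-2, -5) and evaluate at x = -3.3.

Lagrange interpolation formula:
P(x) = Σ yᵢ × Lᵢ(x)
where Lᵢ(x) = Π_{j≠i} (x - xⱼ)/(xᵢ - xⱼ)

L_0(-3.3) = (-3.3 - (-2))/(-4 - (-2)) = 0.650000
L_1(-3.3) = (-3.3 - (-4))/(-2 - (-4)) = 0.350000

P(-3.3) = (-6)×L_0(-3.3) + (-5)×L_1(-3.3)
P(-3.3) = -5.650000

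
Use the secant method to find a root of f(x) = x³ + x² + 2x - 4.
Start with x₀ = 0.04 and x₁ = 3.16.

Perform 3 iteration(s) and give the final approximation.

f(x) = x³ + x² + 2x - 4
x₀ = 0.04, x₁ = 3.16

Secant formula: x_{n+1} = x_n - f(x_n)(x_n - x_{n-1})/(f(x_n) - f(x_{n-1}))

Iteration 1:
  f(0.040000) = -3.918336
  f(3.160000) = 43.860096
  x_2 = 3.160000 - 43.860096×(3.160000 - 0.040000)/(43.860096 - (-3.918336))
       = 0.295873
Iteration 2:
  f(3.160000) = 43.860096
  f(0.295873) = -3.294812
  x_3 = 0.295873 - (-3.294812)×(0.295873 - 3.160000)/(-3.294812 - 43.860096)
       = 0.495996
Iteration 3:
  f(0.295873) = -3.294812
  f(0.495996) = -2.639977
  x_4 = 0.495996 - (-2.639977)×(0.495996 - 0.295873)/(-2.639977 - (-3.294812))
       = 1.302792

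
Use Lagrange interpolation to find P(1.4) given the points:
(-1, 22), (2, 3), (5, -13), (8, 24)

Lagrange interpolation formula:
P(x) = Σ yᵢ × Lᵢ(x)
where Lᵢ(x) = Π_{j≠i} (x - xⱼ)/(xᵢ - xⱼ)

L_0(1.4) = (1.4 - 2)/(-1 - 2) × (1.4 - 5)/(-1 - 5) × (1.4 - 8)/(-1 - 8) = 0.088000
L_1(1.4) = (1.4 - (-1))/(2 - (-1)) × (1.4 - 5)/(2 - 5) × (1.4 - 8)/(2 - 8) = 1.056000
L_2(1.4) = (1.4 - (-1))/(5 - (-1)) × (1.4 - 2)/(5 - 2) × (1.4 - 8)/(5 - 8) = -0.176000
L_3(1.4) = (1.4 - (-1))/(8 - (-1)) × (1.4 - 2)/(8 - 2) × (1.4 - 5)/(8 - 5) = 0.032000

P(1.4) = 22×L_0(1.4) + 3×L_1(1.4) + (-13)×L_2(1.4) + 24×L_3(1.4)
P(1.4) = 8.160000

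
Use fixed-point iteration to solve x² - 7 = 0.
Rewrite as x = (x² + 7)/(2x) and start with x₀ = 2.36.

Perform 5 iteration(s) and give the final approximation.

Equation: x² - 7 = 0
Fixed-point form: x = (x² + 7)/(2x)
x₀ = 2.36

x_1 = g(2.360000) = 2.663051
x_2 = g(2.663051) = 2.645808
x_3 = g(2.645808) = 2.645751
x_4 = g(2.645751) = 2.645751
x_5 = g(2.645751) = 2.645751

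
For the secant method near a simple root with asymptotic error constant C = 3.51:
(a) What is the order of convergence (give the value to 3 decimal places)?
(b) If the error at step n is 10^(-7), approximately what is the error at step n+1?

(a) Secant method has superlinear convergence with order φ = (1+√5)/2 ≈ 1.618.
    This means |e_{n+1}| ≈ C|e_n|^1.618.

(b) With |e_n| = 10^(-7) and C = 3.51:
    |e_{n+1}| ≈ 3.51 × (10^(-7))^1.618 = 3.51 × 10^(-11.33)

(a) ≈ 1.618 (golden ratio); (b) |e_{n+1}| ≈ 1.656e-11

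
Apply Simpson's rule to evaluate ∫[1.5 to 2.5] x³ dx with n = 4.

f(x) = x³
a = 1.5, b = 2.5, n = 4
h = (b - a)/n = 0.250000

Simpson's rule: (h/3)[f(x₀) + 4f(x₁) + 2f(x₂) + ... + f(xₙ)]

x_0 = 1.5000, f(x_0) = 3.375000, coefficient = 1
x_1 = 1.7500, f(x_1) = 5.359375, coefficient = 4
x_2 = 2.0000, f(x_2) = 8.000000, coefficient = 2
x_3 = 2.2500, f(x_3) = 11.390625, coefficient = 4
x_4 = 2.5000, f(x_4) = 15.625000, coefficient = 1

I ≈ (0.250000/3) × 102.000000 = 8.500000
Exact value: 8.500000
Error: 0.000000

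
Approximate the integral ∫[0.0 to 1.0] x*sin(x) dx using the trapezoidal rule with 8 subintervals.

f(x) = x*sin(x)
a = 0.0, b = 1.0, n = 8
h = (b - a)/n = 0.125000

Trapezoidal rule: (h/2)[f(x₀) + 2f(x₁) + 2f(x₂) + ... + f(xₙ)]

x_0 = 0.0000, f(x_0) = 0.000000, coefficient = 1
x_1 = 0.1250, f(x_1) = 0.015584, coefficient = 2
x_2 = 0.2500, f(x_2) = 0.061851, coefficient = 2
x_3 = 0.3750, f(x_3) = 0.137352, coefficient = 2
x_4 = 0.5000, f(x_4) = 0.239713, coefficient = 2
x_5 = 0.6250, f(x_5) = 0.365686, coefficient = 2
x_6 = 0.7500, f(x_6) = 0.511229, coefficient = 2
x_7 = 0.8750, f(x_7) = 0.671601, coefficient = 2
x_8 = 1.0000, f(x_8) = 0.841471, coefficient = 1

I ≈ (0.125000/2) × 4.847502 = 0.302969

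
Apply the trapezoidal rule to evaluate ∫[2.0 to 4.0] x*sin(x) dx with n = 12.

f(x) = x*sin(x)
a = 2.0, b = 4.0, n = 12
h = (b - a)/n = 0.166667

Trapezoidal rule: (h/2)[f(x₀) + 2f(x₁) + 2f(x₂) + ... + f(xₙ)]

x_0 = 2.0000, f(x_0) = 1.818595, coefficient = 1
x_1 = 2.1667, f(x_1) = 1.793264, coefficient = 2
x_2 = 2.3333, f(x_2) = 1.687200, coefficient = 2
x_3 = 2.5000, f(x_3) = 1.496180, coefficient = 2
x_4 = 2.6667, f(x_4) = 1.219394, coefficient = 2
x_5 = 2.8333, f(x_5) = 0.859635, coefficient = 2
x_6 = 3.0000, f(x_6) = 0.423360, coefficient = 2
x_7 = 3.1667, f(x_7) = -0.079393, coefficient = 2
x_8 = 3.3333, f(x_8) = -0.635227, coefficient = 2
x_9 = 3.5000, f(x_9) = -1.227741, coefficient = 2
x_10 = 3.6667, f(x_10) = -1.838016, coefficient = 2
x_11 = 3.8333, f(x_11) = -2.445202, coefficient = 2
x_12 = 4.0000, f(x_12) = -3.027210, coefficient = 1

I ≈ (0.166667/2) × 1.298295 = 0.108191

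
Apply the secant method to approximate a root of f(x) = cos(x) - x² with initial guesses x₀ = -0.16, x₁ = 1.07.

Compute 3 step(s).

f(x) = cos(x) - x²
x₀ = -0.16, x₁ = 1.07

Secant formula: x_{n+1} = x_n - f(x_n)(x_n - x_{n-1})/(f(x_n) - f(x_{n-1}))

Iteration 1:
  f(-0.160000) = 0.961627
  f(1.070000) = -0.664776
  x_2 = 1.070000 - (-0.664776)×(1.070000 - (-0.160000))/(-0.664776 - 0.961627)
       = 0.567250
Iteration 2:
  f(1.070000) = -0.664776
  f(0.567250) = 0.521609
  x_3 = 0.567250 - 0.521609×(0.567250 - 1.070000)/(0.521609 - (-0.664776))
       = 0.788290
Iteration 3:
  f(0.567250) = 0.521609
  f(0.788290) = 0.083657
  x_4 = 0.788290 - 0.083657×(0.788290 - 0.567250)/(0.083657 - 0.521609)
       = 0.830513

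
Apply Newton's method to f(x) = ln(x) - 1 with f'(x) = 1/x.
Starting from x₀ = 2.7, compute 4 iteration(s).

f(x) = ln(x) - 1
f'(x) = 1/x
x₀ = 2.7

Newton-Raphson formula: x_{n+1} = x_n - f(x_n)/f'(x_n)

Iteration 1:
  f(2.700000) = -0.006748
  f'(2.700000) = 0.370370
  x_1 = 2.700000 - (-0.006748)/0.370370 = 2.718220
Iteration 2:
  f(2.718220) = -0.000023
  f'(2.718220) = 0.367888
  x_2 = 2.718220 - (-0.000023)/0.367888 = 2.718282
Iteration 3:
  f(2.718282) = 0.000000
  f'(2.718282) = 0.367879
  x_3 = 2.718282 - 0.000000/0.367879 = 2.718282
Iteration 4:
  f(2.718282) = 0.000000
  f'(2.718282) = 0.367879
  x_4 = 2.718282 - 0.000000/0.367879 = 2.718282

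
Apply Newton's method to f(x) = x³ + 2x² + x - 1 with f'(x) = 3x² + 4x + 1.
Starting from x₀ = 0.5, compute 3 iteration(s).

f(x) = x³ + 2x² + x - 1
f'(x) = 3x² + 4x + 1
x₀ = 0.5

Newton-Raphson formula: x_{n+1} = x_n - f(x_n)/f'(x_n)

Iteration 1:
  f(0.500000) = 0.125000
  f'(0.500000) = 3.750000
  x_1 = 0.500000 - 0.125000/3.750000 = 0.466667
Iteration 2:
  f(0.466667) = 0.003852
  f'(0.466667) = 3.520000
  x_2 = 0.466667 - 0.003852/3.520000 = 0.465572
Iteration 3:
  f(0.465572) = 0.000004
  f'(0.465572) = 3.512563
  x_3 = 0.465572 - 0.000004/3.512563 = 0.465571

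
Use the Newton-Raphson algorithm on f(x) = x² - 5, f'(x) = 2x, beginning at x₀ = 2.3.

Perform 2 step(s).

f(x) = x² - 5
f'(x) = 2x
x₀ = 2.3

Newton-Raphson formula: x_{n+1} = x_n - f(x_n)/f'(x_n)

Iteration 1:
  f(2.300000) = 0.290000
  f'(2.300000) = 4.600000
  x_1 = 2.300000 - 0.290000/4.600000 = 2.236957
Iteration 2:
  f(2.236957) = 0.003974
  f'(2.236957) = 4.473913
  x_2 = 2.236957 - 0.003974/4.473913 = 2.236068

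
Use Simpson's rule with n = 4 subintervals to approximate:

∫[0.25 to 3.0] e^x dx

f(x) = e^x
a = 0.25, b = 3.0, n = 4
h = (b - a)/n = 0.687500

Simpson's rule: (h/3)[f(x₀) + 4f(x₁) + 2f(x₂) + ... + f(xₙ)]

x_0 = 0.2500, f(x_0) = 1.284025, coefficient = 1
x_1 = 0.9375, f(x_1) = 2.553589, coefficient = 4
x_2 = 1.6250, f(x_2) = 5.078419, coefficient = 2
x_3 = 2.3125, f(x_3) = 10.099642, coefficient = 4
x_4 = 3.0000, f(x_4) = 20.085537, coefficient = 1

I ≈ (0.687500/3) × 82.139327 = 18.823596
Exact value: 18.801512
Error: 0.022084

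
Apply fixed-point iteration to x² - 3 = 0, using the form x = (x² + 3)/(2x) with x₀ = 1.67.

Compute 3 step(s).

Equation: x² - 3 = 0
Fixed-point form: x = (x² + 3)/(2x)
x₀ = 1.67

x_1 = g(1.670000) = 1.733204
x_2 = g(1.733204) = 1.732051
x_3 = g(1.732051) = 1.732051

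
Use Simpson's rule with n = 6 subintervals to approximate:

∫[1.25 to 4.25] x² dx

f(x) = x²
a = 1.25, b = 4.25, n = 6
h = (b - a)/n = 0.500000

Simpson's rule: (h/3)[f(x₀) + 4f(x₁) + 2f(x₂) + ... + f(xₙ)]

x_0 = 1.2500, f(x_0) = 1.562500, coefficient = 1
x_1 = 1.7500, f(x_1) = 3.062500, coefficient = 4
x_2 = 2.2500, f(x_2) = 5.062500, coefficient = 2
x_3 = 2.7500, f(x_3) = 7.562500, coefficient = 4
x_4 = 3.2500, f(x_4) = 10.562500, coefficient = 2
x_5 = 3.7500, f(x_5) = 14.062500, coefficient = 4
x_6 = 4.2500, f(x_6) = 18.062500, coefficient = 1

I ≈ (0.500000/3) × 149.625000 = 24.937500
Exact value: 24.937500
Error: 0.000000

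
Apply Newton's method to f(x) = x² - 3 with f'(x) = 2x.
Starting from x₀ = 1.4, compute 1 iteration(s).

f(x) = x² - 3
f'(x) = 2x
x₀ = 1.4

Newton-Raphson formula: x_{n+1} = x_n - f(x_n)/f'(x_n)

Iteration 1:
  f(1.400000) = -1.040000
  f'(1.400000) = 2.800000
  x_1 = 1.400000 - (-1.040000)/2.800000 = 1.771429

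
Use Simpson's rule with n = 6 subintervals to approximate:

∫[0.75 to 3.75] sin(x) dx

f(x) = sin(x)
a = 0.75, b = 3.75, n = 6
h = (b - a)/n = 0.500000

Simpson's rule: (h/3)[f(x₀) + 4f(x₁) + 2f(x₂) + ... + f(xₙ)]

x_0 = 0.7500, f(x_0) = 0.681639, coefficient = 1
x_1 = 1.2500, f(x_1) = 0.948985, coefficient = 4
x_2 = 1.7500, f(x_2) = 0.983986, coefficient = 2
x_3 = 2.2500, f(x_3) = 0.778073, coefficient = 4
x_4 = 2.7500, f(x_4) = 0.381661, coefficient = 2
x_5 = 3.2500, f(x_5) = -0.108195, coefficient = 4
x_6 = 3.7500, f(x_6) = -0.571561, coefficient = 1

I ≈ (0.500000/3) × 9.316822 = 1.552804
Exact value: 1.552248
Error: 0.000555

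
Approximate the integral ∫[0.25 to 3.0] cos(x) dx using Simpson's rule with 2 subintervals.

f(x) = cos(x)
a = 0.25, b = 3.0, n = 2
h = (b - a)/n = 1.375000

Simpson's rule: (h/3)[f(x₀) + 4f(x₁) + 2f(x₂) + ... + f(xₙ)]

x_0 = 0.2500, f(x_0) = 0.968912, coefficient = 1
x_1 = 1.6250, f(x_1) = -0.054177, coefficient = 4
x_2 = 3.0000, f(x_2) = -0.989992, coefficient = 1

I ≈ (1.375000/3) × -0.237789 = -0.108986
Exact value: -0.106284
Error: 0.002702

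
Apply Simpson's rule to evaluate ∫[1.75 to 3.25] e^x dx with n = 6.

f(x) = e^x
a = 1.75, b = 3.25, n = 6
h = (b - a)/n = 0.250000

Simpson's rule: (h/3)[f(x₀) + 4f(x₁) + 2f(x₂) + ... + f(xₙ)]

x_0 = 1.7500, f(x_0) = 5.754603, coefficient = 1
x_1 = 2.0000, f(x_1) = 7.389056, coefficient = 4
x_2 = 2.2500, f(x_2) = 9.487736, coefficient = 2
x_3 = 2.5000, f(x_3) = 12.182494, coefficient = 4
x_4 = 2.7500, f(x_4) = 15.642632, coefficient = 2
x_5 = 3.0000, f(x_5) = 20.085537, coefficient = 4
x_6 = 3.2500, f(x_6) = 25.790340, coefficient = 1

I ≈ (0.250000/3) × 240.434026 = 20.036169
Exact value: 20.035737
Error: 0.000432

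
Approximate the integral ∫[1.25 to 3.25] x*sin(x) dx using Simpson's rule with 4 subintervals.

f(x) = x*sin(x)
a = 1.25, b = 3.25, n = 4
h = (b - a)/n = 0.500000

Simpson's rule: (h/3)[f(x₀) + 4f(x₁) + 2f(x₂) + ... + f(xₙ)]

x_0 = 1.2500, f(x_0) = 1.186231, coefficient = 1
x_1 = 1.7500, f(x_1) = 1.721975, coefficient = 4
x_2 = 2.2500, f(x_2) = 1.750665, coefficient = 2
x_3 = 2.7500, f(x_3) = 1.049568, coefficient = 4
x_4 = 3.2500, f(x_4) = -0.351634, coefficient = 1

I ≈ (0.500000/3) × 15.422099 = 2.570350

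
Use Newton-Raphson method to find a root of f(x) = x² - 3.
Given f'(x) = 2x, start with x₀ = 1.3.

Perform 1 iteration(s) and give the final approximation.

f(x) = x² - 3
f'(x) = 2x
x₀ = 1.3

Newton-Raphson formula: x_{n+1} = x_n - f(x_n)/f'(x_n)

Iteration 1:
  f(1.300000) = -1.310000
  f'(1.300000) = 2.600000
  x_1 = 1.300000 - (-1.310000)/2.600000 = 1.803846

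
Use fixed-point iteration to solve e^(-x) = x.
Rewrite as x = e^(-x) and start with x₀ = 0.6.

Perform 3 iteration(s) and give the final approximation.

Equation: e^(-x) = x
Fixed-point form: x = e^(-x)
x₀ = 0.6

x_1 = g(0.600000) = 0.548812
x_2 = g(0.548812) = 0.577636
x_3 = g(0.577636) = 0.561224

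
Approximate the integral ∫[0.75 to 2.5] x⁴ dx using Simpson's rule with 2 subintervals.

f(x) = x⁴
a = 0.75, b = 2.5, n = 2
h = (b - a)/n = 0.875000

Simpson's rule: (h/3)[f(x₀) + 4f(x₁) + 2f(x₂) + ... + f(xₙ)]

x_0 = 0.7500, f(x_0) = 0.316406, coefficient = 1
x_1 = 1.6250, f(x_1) = 6.972900, coefficient = 4
x_2 = 2.5000, f(x_2) = 39.062500, coefficient = 1

I ≈ (0.875000/3) × 67.270508 = 19.620565
Exact value: 19.483789
Error: 0.136776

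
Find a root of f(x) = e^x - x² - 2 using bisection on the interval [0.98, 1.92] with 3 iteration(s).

f(x) = e^x - x² - 2
Initial interval: [0.98, 1.92]

Iteration 1:
  c_1 = (0.980000 + 1.920000)/2 = 1.450000
  f(c_1) = f(1.450000) = 0.160615
  f(a) × f(c) < 0, new interval: [0.980000, 1.450000]
Iteration 2:
  c_2 = (0.980000 + 1.450000)/2 = 1.215000
  f(c_2) = f(1.215000) = -0.105931
  f(a) × f(c) ≥ 0, new interval: [1.215000, 1.450000]
Iteration 3:
  c_3 = (1.215000 + 1.450000)/2 = 1.332500
  f(c_3) = f(1.332500) = 0.014952
  f(a) × f(c) < 0, new interval: [1.215000, 1.332500]

After 3 iteration(s), the approximation is c_3 = 1.332500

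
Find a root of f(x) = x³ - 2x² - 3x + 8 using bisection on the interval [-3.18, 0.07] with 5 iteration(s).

f(x) = x³ - 2x² - 3x + 8
Initial interval: [-3.18, 0.07]

Iteration 1:
  c_1 = (-3.180000 + 0.070000)/2 = -1.555000
  f(c_1) = f(-1.555000) = 4.068921
  f(a) × f(c) < 0, new interval: [-3.180000, -1.555000]
Iteration 2:
  c_2 = (-3.180000 + (-1.555000))/2 = -2.367500
  f(c_2) = f(-2.367500) = -9.377583
  f(a) × f(c) ≥ 0, new interval: [-2.367500, -1.555000]
Iteration 3:
  c_3 = (-2.367500 + (-1.555000))/2 = -1.961250
  f(c_3) = f(-1.961250) = -1.353204
  f(a) × f(c) ≥ 0, new interval: [-1.961250, -1.555000]
Iteration 4:
  c_4 = (-1.961250 + (-1.555000))/2 = -1.758125
  f(c_4) = f(-1.758125) = 1.657997
  f(a) × f(c) < 0, new interval: [-1.961250, -1.758125]
Iteration 5:
  c_5 = (-1.961250 + (-1.758125))/2 = -1.859688
  f(c_5) = f(-1.859688) = 0.230574
  f(a) × f(c) < 0, new interval: [-1.961250, -1.859688]

After 5 iteration(s), the approximation is c_5 = -1.859688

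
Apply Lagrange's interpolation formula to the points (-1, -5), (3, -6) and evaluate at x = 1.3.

Lagrange interpolation formula:
P(x) = Σ yᵢ × Lᵢ(x)
where Lᵢ(x) = Π_{j≠i} (x - xⱼ)/(xᵢ - xⱼ)

L_0(1.3) = (1.3 - 3)/(-1 - 3) = 0.425000
L_1(1.3) = (1.3 - (-1))/(3 - (-1)) = 0.575000

P(1.3) = (-5)×L_0(1.3) + (-6)×L_1(1.3)
P(1.3) = -5.575000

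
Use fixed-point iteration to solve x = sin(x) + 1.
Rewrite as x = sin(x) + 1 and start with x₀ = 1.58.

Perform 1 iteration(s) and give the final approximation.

Equation: x = sin(x) + 1
Fixed-point form: x = sin(x) + 1
x₀ = 1.58

x_1 = g(1.580000) = 1.999958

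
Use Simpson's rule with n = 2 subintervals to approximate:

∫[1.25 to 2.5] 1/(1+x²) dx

f(x) = 1/(1+x²)
a = 1.25, b = 2.5, n = 2
h = (b - a)/n = 0.625000

Simpson's rule: (h/3)[f(x₀) + 4f(x₁) + 2f(x₂) + ... + f(xₙ)]

x_0 = 1.2500, f(x_0) = 0.390244, coefficient = 1
x_1 = 1.8750, f(x_1) = 0.221453, coefficient = 4
x_2 = 2.5000, f(x_2) = 0.137931, coefficient = 1

I ≈ (0.625000/3) × 1.413988 = 0.294581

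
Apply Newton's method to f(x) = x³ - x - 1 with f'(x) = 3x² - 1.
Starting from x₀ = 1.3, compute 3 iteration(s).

f(x) = x³ - x - 1
f'(x) = 3x² - 1
x₀ = 1.3

Newton-Raphson formula: x_{n+1} = x_n - f(x_n)/f'(x_n)

Iteration 1:
  f(1.300000) = -0.103000
  f'(1.300000) = 4.070000
  x_1 = 1.300000 - (-0.103000)/4.070000 = 1.325307
Iteration 2:
  f(1.325307) = 0.002514
  f'(1.325307) = 4.269317
  x_2 = 1.325307 - 0.002514/4.269317 = 1.324718
Iteration 3:
  f(1.324718) = 0.000001
  f'(1.324718) = 4.264636
  x_3 = 1.324718 - 0.000001/4.264636 = 1.324718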